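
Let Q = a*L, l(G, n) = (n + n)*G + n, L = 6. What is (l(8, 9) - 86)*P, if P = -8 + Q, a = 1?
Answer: -134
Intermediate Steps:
l(G, n) = n + 2*G*n (l(G, n) = (2*n)*G + n = 2*G*n + n = n + 2*G*n)
Q = 6 (Q = 1*6 = 6)
P = -2 (P = -8 + 6 = -2)
(l(8, 9) - 86)*P = (9*(1 + 2*8) - 86)*(-2) = (9*(1 + 16) - 86)*(-2) = (9*17 - 86)*(-2) = (153 - 86)*(-2) = 67*(-2) = -134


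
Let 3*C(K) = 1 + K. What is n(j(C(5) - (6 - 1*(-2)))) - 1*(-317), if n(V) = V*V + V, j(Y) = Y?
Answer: 347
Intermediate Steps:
C(K) = ⅓ + K/3 (C(K) = (1 + K)/3 = ⅓ + K/3)
n(V) = V + V² (n(V) = V² + V = V + V²)
n(j(C(5) - (6 - 1*(-2)))) - 1*(-317) = ((⅓ + (⅓)*5) - (6 - 1*(-2)))*(1 + ((⅓ + (⅓)*5) - (6 - 1*(-2)))) - 1*(-317) = ((⅓ + 5/3) - (6 + 2))*(1 + ((⅓ + 5/3) - (6 + 2))) + 317 = (2 - 1*8)*(1 + (2 - 1*8)) + 317 = (2 - 8)*(1 + (2 - 8)) + 317 = -6*(1 - 6) + 317 = -6*(-5) + 317 = 30 + 317 = 347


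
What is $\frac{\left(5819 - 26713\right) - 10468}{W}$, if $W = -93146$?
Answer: $\frac{15681}{46573} \approx 0.3367$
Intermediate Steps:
$\frac{\left(5819 - 26713\right) - 10468}{W} = \frac{\left(5819 - 26713\right) - 10468}{-93146} = \left(-20894 - 10468\right) \left(- \frac{1}{93146}\right) = \left(-31362\right) \left(- \frac{1}{93146}\right) = \frac{15681}{46573}$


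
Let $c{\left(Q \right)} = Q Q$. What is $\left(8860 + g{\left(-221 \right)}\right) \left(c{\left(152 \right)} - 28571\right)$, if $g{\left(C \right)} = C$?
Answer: $-47229413$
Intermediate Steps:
$c{\left(Q \right)} = Q^{2}$
$\left(8860 + g{\left(-221 \right)}\right) \left(c{\left(152 \right)} - 28571\right) = \left(8860 - 221\right) \left(152^{2} - 28571\right) = 8639 \left(23104 - 28571\right) = 8639 \left(-5467\right) = -47229413$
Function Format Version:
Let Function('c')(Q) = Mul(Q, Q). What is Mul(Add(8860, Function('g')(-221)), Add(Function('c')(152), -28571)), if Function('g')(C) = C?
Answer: -47229413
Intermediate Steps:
Function('c')(Q) = Pow(Q, 2)
Mul(Add(8860, Function('g')(-221)), Add(Function('c')(152), -28571)) = Mul(Add(8860, -221), Add(Pow(152, 2), -28571)) = Mul(8639, Add(23104, -28571)) = Mul(8639, -5467) = -47229413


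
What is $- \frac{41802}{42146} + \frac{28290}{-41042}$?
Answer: $- \frac{726987006}{432439033} \approx -1.6811$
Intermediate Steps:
$- \frac{41802}{42146} + \frac{28290}{-41042} = \left(-41802\right) \frac{1}{42146} + 28290 \left(- \frac{1}{41042}\right) = - \frac{20901}{21073} - \frac{14145}{20521} = - \frac{726987006}{432439033}$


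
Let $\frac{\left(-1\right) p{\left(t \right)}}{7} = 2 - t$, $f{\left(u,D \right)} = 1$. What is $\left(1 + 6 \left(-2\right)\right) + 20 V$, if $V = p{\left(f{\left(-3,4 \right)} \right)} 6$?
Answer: $-851$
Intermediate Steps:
$p{\left(t \right)} = -14 + 7 t$ ($p{\left(t \right)} = - 7 \left(2 - t\right) = -14 + 7 t$)
$V = -42$ ($V = \left(-14 + 7 \cdot 1\right) 6 = \left(-14 + 7\right) 6 = \left(-7\right) 6 = -42$)
$\left(1 + 6 \left(-2\right)\right) + 20 V = \left(1 + 6 \left(-2\right)\right) + 20 \left(-42\right) = \left(1 - 12\right) - 840 = -11 - 840 = -851$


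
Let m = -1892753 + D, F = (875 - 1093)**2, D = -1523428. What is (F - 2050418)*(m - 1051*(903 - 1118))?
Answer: 6389664485104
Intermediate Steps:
F = 47524 (F = (-218)**2 = 47524)
m = -3416181 (m = -1892753 - 1523428 = -3416181)
(F - 2050418)*(m - 1051*(903 - 1118)) = (47524 - 2050418)*(-3416181 - 1051*(903 - 1118)) = -2002894*(-3416181 - 1051*(-215)) = -2002894*(-3416181 + 225965) = -2002894*(-3190216) = 6389664485104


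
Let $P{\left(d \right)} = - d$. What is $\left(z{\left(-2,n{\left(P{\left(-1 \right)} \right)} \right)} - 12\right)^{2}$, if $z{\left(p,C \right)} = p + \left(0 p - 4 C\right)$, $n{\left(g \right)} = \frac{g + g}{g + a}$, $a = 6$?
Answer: $\frac{11236}{49} \approx 229.31$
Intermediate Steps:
$n{\left(g \right)} = \frac{2 g}{6 + g}$ ($n{\left(g \right)} = \frac{g + g}{g + 6} = \frac{2 g}{6 + g}$)
$z{\left(p,C \right)} = p - 4 C$ ($z{\left(p,C \right)} = p + \left(0 - 4 C\right) = p - 4 C$)
$\left(z{\left(-2,n{\left(P{\left(-1 \right)} \right)} \right)} - 12\right)^{2} = \left(\left(-2 - 4 \frac{2 \left(\left(-1\right) \left(-1\right)\right)}{6 - -1}\right) - 12\right)^{2} = \left(\left(-2 - 4 \cdot 2 \cdot 1 \frac{1}{6 + 1}\right) - 12\right)^{2} = \left(\left(-2 - 4 \cdot 2 \cdot 1 \cdot \frac{1}{7}\right) - 12\right)^{2} = \left(\left(-2 - \frac{8}{7}\right) - 12\right)^{2} = \left(- \frac{22}{7} - 12\right)^{2} = \left(- \frac{106}{7}\right)^{2} = \frac{11236}{49}$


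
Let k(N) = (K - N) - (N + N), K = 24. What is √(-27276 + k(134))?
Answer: I*√27654 ≈ 166.29*I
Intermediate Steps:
k(N) = 24 - 3*N (k(N) = (24 - N) - (N + N) = (24 - N) - 2*N = 24 - 3*N)
√(-27276 + k(134)) = √(-27276 + (24 - 3*134)) = √(-27276 + (24 - 402)) = √(-27276 - 378) = √(-27654) = I*√27654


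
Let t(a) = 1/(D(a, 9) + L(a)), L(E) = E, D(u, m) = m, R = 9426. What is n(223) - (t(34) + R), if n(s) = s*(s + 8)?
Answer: 1809740/43 ≈ 42087.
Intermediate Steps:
n(s) = s*(8 + s)
t(a) = 1/(9 + a)
n(223) - (t(34) + R) = 223*(8 + 223) - (1/(9 + 34) + 9426) = 223*231 - (1/43 + 9426) = 51513 - (1/43 + 9426) = 51513 - 1*405319/43 = 51513 - 405319/43 = 1809740/43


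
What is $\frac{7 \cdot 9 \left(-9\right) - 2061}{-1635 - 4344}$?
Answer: $\frac{876}{1993} \approx 0.43954$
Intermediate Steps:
$\frac{7 \cdot 9 \left(-9\right) - 2061}{-1635 - 4344} = \frac{63 \left(-9\right) - 2061}{-5979} = \left(-567 - 2061\right) \left(- \frac{1}{5979}\right) = \left(-2628\right) \left(- \frac{1}{5979}\right) = \frac{876}{1993}$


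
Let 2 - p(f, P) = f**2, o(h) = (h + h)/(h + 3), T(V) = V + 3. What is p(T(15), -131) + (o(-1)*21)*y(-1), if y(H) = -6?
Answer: -196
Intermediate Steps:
T(V) = 3 + V
o(h) = 2*h/(3 + h) (o(h) = (2*h)/(3 + h) = 2*h/(3 + h))
p(f, P) = 2 - f**2
p(T(15), -131) + (o(-1)*21)*y(-1) = (2 - (3 + 15)**2) + ((2*(-1)/(3 - 1))*21)*(-6) = (2 - 1*18**2) + ((2*(-1)/2)*21)*(-6) = (2 - 1*324) + ((2*(-1)*(1/2))*21)*(-6) = (2 - 324) - 1*21*(-6) = -322 - 21*(-6) = -322 + 126 = -196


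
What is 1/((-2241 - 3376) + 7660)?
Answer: 1/2043 ≈ 0.00048948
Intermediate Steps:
1/((-2241 - 3376) + 7660) = 1/(-5617 + 7660) = 1/2043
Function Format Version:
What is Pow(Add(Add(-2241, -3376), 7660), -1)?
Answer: Rational(1, 2043) ≈ 0.00048948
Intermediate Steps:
Pow(Add(Add(-2241, -3376), 7660), -1) = Pow(Add(-5617, 7660), -1) = Pow(2043, -1) = Rational(1, 2043)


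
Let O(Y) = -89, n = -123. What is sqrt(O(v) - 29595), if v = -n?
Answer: 2*I*sqrt(7421) ≈ 172.29*I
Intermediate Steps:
v = 123 (v = -1*(-123) = 123)
sqrt(O(v) - 29595) = sqrt(-89 - 29595) = sqrt(-29684) = 2*I*sqrt(7421)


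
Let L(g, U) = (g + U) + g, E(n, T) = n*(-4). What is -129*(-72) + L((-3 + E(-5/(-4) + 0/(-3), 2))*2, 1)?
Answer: 9257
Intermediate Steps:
E(n, T) = -4*n
L(g, U) = U + 2*g (L(g, U) = (U + g) + g = U + 2*g)
-129*(-72) + L((-3 + E(-5/(-4) + 0/(-3), 2))*2, 1) = -129*(-72) + (1 + 2*((-3 - 4*(-5/(-4) + 0/(-3)))*2)) = 9288 + (1 + 2*((-3 - 4*(-5*(-¼) + 0*(-⅓)))*2)) = 9288 + (1 + 2*((-3 - 4*(5/4 + 0))*2)) = 9288 + (1 + 2*((-3 - 4*5/4)*2)) = 9288 + (1 + 2*((-3 - 5)*2)) = 9288 + (1 + 2*(-8*2)) = 9288 + (1 + 2*(-16)) = 9288 + (1 - 32) = 9288 - 31 = 9257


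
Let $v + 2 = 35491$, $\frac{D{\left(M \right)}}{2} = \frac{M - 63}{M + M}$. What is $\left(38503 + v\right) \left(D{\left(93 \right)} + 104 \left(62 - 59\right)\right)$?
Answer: $\frac{716390544}{31} \approx 2.3109 \cdot 10^{7}$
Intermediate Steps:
$D{\left(M \right)} = \frac{-63 + M}{M}$ ($D{\left(M \right)} = 2 \frac{M - 63}{M + M} = 2 \frac{-63 + M}{2 M} = \frac{-63 + M}{M}$)
$v = 35489$ ($v = -2 + 35491 = 35489$)
$\left(38503 + v\right) \left(D{\left(93 \right)} + 104 \left(62 - 59\right)\right) = \left(38503 + 35489\right) \left(\frac{-63 + 93}{93} + 104 \left(62 - 59\right)\right) = 73992 \left(\frac{1}{93} \cdot 30 + 104 \cdot 3\right) = 73992 \left(\frac{10}{31} + 312\right) = 73992 \cdot \frac{9682}{31} = \frac{716390544}{31}$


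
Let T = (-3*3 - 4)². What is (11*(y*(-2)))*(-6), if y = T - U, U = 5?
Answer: 21648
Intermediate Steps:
T = 169 (T = (-9 - 4)² = (-13)² = 169)
y = 164 (y = 169 - 1*5 = 169 - 5 = 164)
(11*(y*(-2)))*(-6) = (11*(164*(-2)))*(-6) = (11*(-328))*(-6) = -3608*(-6) = 21648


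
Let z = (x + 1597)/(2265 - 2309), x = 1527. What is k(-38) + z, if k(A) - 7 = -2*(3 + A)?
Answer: 6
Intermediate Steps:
k(A) = 1 - 2*A (k(A) = 7 - 2*(3 + A) = 7 + (-6 - 2*A) = 1 - 2*A)
z = -71 (z = (1527 + 1597)/(2265 - 2309) = 3124/(-44) = 3124*(-1/44) = -71)
k(-38) + z = (1 - 2*(-38)) - 71 = (1 + 76) - 71 = 77 - 71 = 6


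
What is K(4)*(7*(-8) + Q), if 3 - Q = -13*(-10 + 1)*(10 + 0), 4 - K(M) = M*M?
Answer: 14676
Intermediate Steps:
K(M) = 4 - M² (K(M) = 4 - M*M = 4 - M²)
Q = -1167 (Q = 3 - (-13)*(-10 + 1)*(10 + 0) = 3 - (-13)*(-9*10) = 3 - (-13)*(-90) = 3 - 1*1170 = 3 - 1170 = -1167)
K(4)*(7*(-8) + Q) = (4 - 1*4²)*(7*(-8) - 1167) = (4 - 1*16)*(-56 - 1167) = (4 - 16)*(-1223) = -12*(-1223) = 14676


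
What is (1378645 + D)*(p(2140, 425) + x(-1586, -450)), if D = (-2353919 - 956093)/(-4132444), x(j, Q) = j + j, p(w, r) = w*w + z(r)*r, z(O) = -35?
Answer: 6496993216769558194/1033111 ≈ 6.2888e+12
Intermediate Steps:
p(w, r) = w² - 35*r (p(w, r) = w*w - 35*r = w² - 35*r)
x(j, Q) = 2*j
D = 827503/1033111 (D = -3310012*(-1/4132444) = 827503/1033111 ≈ 0.80098)
(1378645 + D)*(p(2140, 425) + x(-1586, -450)) = (1378645 + 827503/1033111)*((2140² - 35*425) + 2*(-1586)) = 1424294142098*((4579600 - 14875) - 3172)/1033111 = 1424294142098*(4564725 - 3172)/1033111 = (1424294142098/1033111)*4561553 = 6496993216769558194/1033111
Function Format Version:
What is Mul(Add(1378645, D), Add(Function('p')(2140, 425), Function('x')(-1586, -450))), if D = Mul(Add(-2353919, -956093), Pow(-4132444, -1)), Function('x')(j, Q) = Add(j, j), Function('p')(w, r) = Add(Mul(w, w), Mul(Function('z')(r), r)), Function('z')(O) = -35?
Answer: Rational(6496993216769558194, 1033111) ≈ 6.2888e+12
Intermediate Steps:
Function('p')(w, r) = Add(Pow(w, 2), Mul(-35, r)) (Function('p')(w, r) = Add(Mul(w, w), Mul(-35, r)) = Add(Pow(w, 2), Mul(-35, r)))
Function('x')(j, Q) = Mul(2, j)
D = Rational(827503, 1033111) (D = Mul(-3310012, Rational(-1, 4132444)) = Rational(827503, 1033111) ≈ 0.80098)
Mul(Add(1378645, D), Add(Function('p')(2140, 425), Function('x')(-1586, -450))) = Mul(Add(1378645, Rational(827503, 1033111)), Add(Add(Pow(2140, 2), Mul(-35, 425)), Mul(2, -1586))) = Mul(Rational(1424294142098, 1033111), Add(Add(4579600, -14875), -3172)) = Mul(Rational(1424294142098, 1033111), Add(4564725, -3172)) = Mul(Rational(1424294142098, 1033111), 4561553) = Rational(6496993216769558194, 1033111)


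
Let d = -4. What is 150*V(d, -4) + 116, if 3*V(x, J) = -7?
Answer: -234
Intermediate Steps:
V(x, J) = -7/3 (V(x, J) = (⅓)*(-7) = -7/3)
150*V(d, -4) + 116 = 150*(-7/3) + 116 = -350 + 116 = -234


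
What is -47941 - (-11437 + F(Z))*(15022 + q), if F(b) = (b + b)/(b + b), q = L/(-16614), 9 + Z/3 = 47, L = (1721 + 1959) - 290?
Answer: 158517236093/923 ≈ 1.7174e+8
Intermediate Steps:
L = 3390 (L = 3680 - 290 = 3390)
Z = 114 (Z = -27 + 3*47 = -27 + 141 = 114)
q = -565/2769 (q = 3390/(-16614) = 3390*(-1/16614) = -565/2769 ≈ -0.20404)
F(b) = 1 (F(b) = (2*b)/((2*b)) = (2*b)*(1/(2*b)) = 1)
-47941 - (-11437 + F(Z))*(15022 + q) = -47941 - (-11437 + 1)*(15022 - 565/2769) = -47941 - (-11436)*41595353/2769 = -47941 - 1*(-158561485636/923) = -47941 + 158561485636/923 = 158517236093/923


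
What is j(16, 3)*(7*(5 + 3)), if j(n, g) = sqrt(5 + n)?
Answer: 56*sqrt(21) ≈ 256.62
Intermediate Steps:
j(16, 3)*(7*(5 + 3)) = sqrt(5 + 16)*(7*(5 + 3)) = sqrt(21)*(7*8) = sqrt(21)*56 = 56*sqrt(21)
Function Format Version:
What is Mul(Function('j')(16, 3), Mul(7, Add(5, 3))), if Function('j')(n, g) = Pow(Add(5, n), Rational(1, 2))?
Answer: Mul(56, Pow(21, Rational(1, 2))) ≈ 256.62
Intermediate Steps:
Mul(Function('j')(16, 3), Mul(7, Add(5, 3))) = Mul(Pow(Add(5, 16), Rational(1, 2)), Mul(7, Add(5, 3))) = Mul(Pow(21, Rational(1, 2)), Mul(7, 8)) = Mul(Pow(21, Rational(1, 2)), 56) = Mul(56, Pow(21, Rational(1, 2)))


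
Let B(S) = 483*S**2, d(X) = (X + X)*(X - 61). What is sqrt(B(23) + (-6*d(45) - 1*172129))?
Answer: sqrt(92018) ≈ 303.34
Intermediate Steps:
d(X) = 2*X*(-61 + X) (d(X) = (2*X)*(-61 + X) = 2*X*(-61 + X))
sqrt(B(23) + (-6*d(45) - 1*172129)) = sqrt(483*23**2 + (-12*45*(-61 + 45) - 1*172129)) = sqrt(483*529 + (-12*45*(-16) - 172129)) = sqrt(255507 + (-6*(-1440) - 172129)) = sqrt(255507 + (8640 - 172129)) = sqrt(255507 - 163489) = sqrt(92018)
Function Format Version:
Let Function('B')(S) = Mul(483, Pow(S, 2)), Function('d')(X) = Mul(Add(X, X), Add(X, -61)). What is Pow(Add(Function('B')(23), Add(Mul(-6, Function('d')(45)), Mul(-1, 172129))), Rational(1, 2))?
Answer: Pow(92018, Rational(1, 2)) ≈ 303.34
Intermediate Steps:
Function('d')(X) = Mul(2, X, Add(-61, X)) (Function('d')(X) = Mul(Mul(2, X), Add(-61, X)) = Mul(2, X, Add(-61, X)))
Pow(Add(Function('B')(23), Add(Mul(-6, Function('d')(45)), Mul(-1, 172129))), Rational(1, 2)) = Pow(Add(Mul(483, Pow(23, 2)), Add(Mul(-6, Mul(2, 45, Add(-61, 45))), Mul(-1, 172129))), Rational(1, 2)) = Pow(Add(Mul(483, 529), Add(Mul(-6, Mul(2, 45, -16)), -172129)), Rational(1, 2)) = Pow(Add(255507, Add(Mul(-6, -1440), -172129)), Rational(1, 2)) = Pow(Add(255507, Add(8640, -172129)), Rational(1, 2)) = Pow(Add(255507, -163489), Rational(1, 2)) = Pow(92018, Rational(1, 2))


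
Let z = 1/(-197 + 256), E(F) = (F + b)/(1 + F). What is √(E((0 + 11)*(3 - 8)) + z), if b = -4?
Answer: √1251390/1062 ≈ 1.0533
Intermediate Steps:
E(F) = (-4 + F)/(1 + F) (E(F) = (F - 4)/(1 + F) = (-4 + F)/(1 + F))
z = 1/59 ≈ 0.016949
√(E((0 + 11)*(3 - 8)) + z) = √((-4 + (0 + 11)*(3 - 8))/(1 + (0 + 11)*(3 - 8)) + 1/59) = √((-4 + 11*(-5))/(1 + 11*(-5)) + 1/59) = √((-4 - 55)/(1 - 55) + 1/59) = √(-59/(-54) + 1/59) = √(-1/54*(-59) + 1/59) = √(59/54 + 1/59) = √(3535/3186) = √1251390/1062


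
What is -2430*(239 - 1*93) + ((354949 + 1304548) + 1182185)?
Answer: 2486902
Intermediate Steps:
-2430*(239 - 1*93) + ((354949 + 1304548) + 1182185) = -2430*(239 - 93) + (1659497 + 1182185) = -2430*146 + 2841682 = -354780 + 2841682 = 2486902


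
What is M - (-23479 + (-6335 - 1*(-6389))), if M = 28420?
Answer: 51845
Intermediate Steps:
M - (-23479 + (-6335 - 1*(-6389))) = 28420 - (-23479 + (-6335 - 1*(-6389))) = 28420 - (-23479 + (-6335 + 6389)) = 28420 - (-23479 + 54) = 28420 - 1*(-23425) = 28420 + 23425 = 51845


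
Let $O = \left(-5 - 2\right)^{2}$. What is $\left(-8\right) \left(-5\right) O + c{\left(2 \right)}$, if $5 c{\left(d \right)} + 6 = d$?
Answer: $\frac{9796}{5} \approx 1959.2$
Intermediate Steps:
$O = 49$ ($O = \left(-7\right)^{2} = 49$)
$c{\left(d \right)} = - \frac{6}{5} + \frac{d}{5}$
$\left(-8\right) \left(-5\right) O + c{\left(2 \right)} = \left(-8\right) \left(-5\right) 49 + \left(- \frac{6}{5} + \frac{1}{5} \cdot 2\right) = 40 \cdot 49 + \left(- \frac{6}{5} + \frac{2}{5}\right) = 1960 - \frac{4}{5} = \frac{9796}{5}$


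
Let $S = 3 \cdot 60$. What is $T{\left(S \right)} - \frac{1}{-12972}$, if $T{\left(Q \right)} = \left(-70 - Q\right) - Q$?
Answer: $- \frac{5577959}{12972} \approx -430.0$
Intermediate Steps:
$S = 180$
$T{\left(Q \right)} = -70 - 2 Q$
$T{\left(S \right)} - \frac{1}{-12972} = \left(-70 - 360\right) - \frac{1}{-12972} = \left(-70 - 360\right) - - \frac{1}{12972} = -430 + \frac{1}{12972} = - \frac{5577959}{12972}$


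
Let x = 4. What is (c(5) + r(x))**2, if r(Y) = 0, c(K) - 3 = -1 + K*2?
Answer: 144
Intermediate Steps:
c(K) = 2 + 2*K (c(K) = 3 + (-1 + K*2) = 3 + (-1 + 2*K) = 2 + 2*K)
(c(5) + r(x))**2 = ((2 + 2*5) + 0)**2 = ((2 + 10) + 0)**2 = (12 + 0)**2 = 12**2 = 144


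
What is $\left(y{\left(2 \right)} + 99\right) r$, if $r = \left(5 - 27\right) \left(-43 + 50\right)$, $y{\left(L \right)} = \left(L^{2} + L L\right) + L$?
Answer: $-16786$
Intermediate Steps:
$y{\left(L \right)} = L + 2 L^{2}$ ($y{\left(L \right)} = \left(L^{2} + L^{2}\right) + L = 2 L^{2} + L = L + 2 L^{2}$)
$r = -154$ ($r = \left(-22\right) 7 = -154$)
$\left(y{\left(2 \right)} + 99\right) r = \left(2 \left(1 + 2 \cdot 2\right) + 99\right) \left(-154\right) = \left(2 \left(1 + 4\right) + 99\right) \left(-154\right) = \left(2 \cdot 5 + 99\right) \left(-154\right) = \left(10 + 99\right) \left(-154\right) = 109 \left(-154\right) = -16786$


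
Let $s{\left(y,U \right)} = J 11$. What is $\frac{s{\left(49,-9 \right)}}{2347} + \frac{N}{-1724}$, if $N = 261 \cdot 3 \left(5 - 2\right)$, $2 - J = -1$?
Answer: $- \frac{5456211}{4046228} \approx -1.3485$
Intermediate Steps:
$J = 3$ ($J = 2 - -1 = 2 + 1 = 3$)
$s{\left(y,U \right)} = 33$ ($s{\left(y,U \right)} = 3 \cdot 11 = 33$)
$N = 2349$ ($N = 261 \cdot 3 \cdot 3 = 261 \cdot 9 = 2349$)
$\frac{s{\left(49,-9 \right)}}{2347} + \frac{N}{-1724} = \frac{33}{2347} + \frac{2349}{-1724} = 33 \cdot \frac{1}{2347} + 2349 \left(- \frac{1}{1724}\right) = \frac{33}{2347} - \frac{2349}{1724} = - \frac{5456211}{4046228}$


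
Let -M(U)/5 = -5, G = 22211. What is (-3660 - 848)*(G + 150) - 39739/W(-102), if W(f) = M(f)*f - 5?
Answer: -36793230943/365 ≈ -1.0080e+8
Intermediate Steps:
M(U) = 25 (M(U) = -5*(-5) = 25)
W(f) = -5 + 25*f (W(f) = 25*f - 5 = -5 + 25*f)
(-3660 - 848)*(G + 150) - 39739/W(-102) = (-3660 - 848)*(22211 + 150) - 39739/(-5 + 25*(-102)) = -4508*22361 - 39739/(-5 - 2550) = -100803388 - 39739/(-2555) = -100803388 - 39739*(-1/2555) = -100803388 + 5677/365 = -36793230943/365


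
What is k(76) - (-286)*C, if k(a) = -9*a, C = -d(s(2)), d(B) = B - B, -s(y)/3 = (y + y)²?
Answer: -684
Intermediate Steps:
s(y) = -12*y² (s(y) = -3*(y + y)² = -3*4*y² = -12*y²)
d(B) = 0
C = 0 (C = -1*0 = 0)
k(76) - (-286)*C = -9*76 - (-286)*0 = -684 - 1*0 = -684 + 0 = -684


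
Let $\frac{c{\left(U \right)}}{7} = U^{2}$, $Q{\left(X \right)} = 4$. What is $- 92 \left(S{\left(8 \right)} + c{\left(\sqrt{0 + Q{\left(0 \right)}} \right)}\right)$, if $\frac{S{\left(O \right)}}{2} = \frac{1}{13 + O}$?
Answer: $- \frac{54280}{21} \approx -2584.8$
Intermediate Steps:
$c{\left(U \right)} = 7 U^{2}$
$S{\left(O \right)} = \frac{2}{13 + O}$
$- 92 \left(S{\left(8 \right)} + c{\left(\sqrt{0 + Q{\left(0 \right)}} \right)}\right) = - 92 \left(\frac{2}{13 + 8} + 7 \left(\sqrt{0 + 4}\right)^{2}\right) = - 92 \left(\frac{2}{21} + 7 \left(\sqrt{4}\right)^{2}\right) = - 92 \left(2 \cdot \frac{1}{21} + 7 \cdot 2^{2}\right) = - 92 \left(\frac{2}{21} + 7 \cdot 4\right) = - 92 \left(\frac{2}{21} + 28\right) = \left(-92\right) \frac{590}{21} = - \frac{54280}{21}$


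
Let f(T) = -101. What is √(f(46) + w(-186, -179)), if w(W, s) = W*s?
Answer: √33193 ≈ 182.19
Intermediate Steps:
√(f(46) + w(-186, -179)) = √(-101 - 186*(-179)) = √(-101 + 33294) = √33193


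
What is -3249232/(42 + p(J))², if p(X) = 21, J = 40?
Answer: -464176/567 ≈ -818.65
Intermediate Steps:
-3249232/(42 + p(J))² = -3249232/(42 + 21)² = -3249232/(63²) = -3249232/3969 = -3249232*1/3969 = -464176/567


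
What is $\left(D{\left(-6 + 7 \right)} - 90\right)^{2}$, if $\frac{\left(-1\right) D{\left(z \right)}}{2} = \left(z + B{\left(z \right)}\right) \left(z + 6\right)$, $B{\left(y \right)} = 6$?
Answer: $35344$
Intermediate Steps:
$D{\left(z \right)} = - 2 \left(6 + z\right)^{2}$ ($D{\left(z \right)} = - 2 \left(z + 6\right) \left(z + 6\right) = - 2 \left(6 + z\right) \left(6 + z\right) = - 2 \left(6 + z\right)^{2}$)
$\left(D{\left(-6 + 7 \right)} - 90\right)^{2} = \left(\left(-72 - 24 \left(-6 + 7\right) - 2 \left(-6 + 7\right)^{2}\right) - 90\right)^{2} = \left(\left(-72 - 24 - 2 \cdot 1^{2}\right) - 90\right)^{2} = \left(\left(-72 - 24 - 2\right) - 90\right)^{2} = \left(-98 - 90\right)^{2} = \left(-188\right)^{2} = 35344$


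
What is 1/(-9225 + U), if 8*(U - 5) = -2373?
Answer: -8/76133 ≈ -0.00010508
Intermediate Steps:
U = -2333/8 (U = 5 + (⅛)*(-2373) = 5 - 2373/8 = -2333/8 ≈ -291.63)
1/(-9225 + U) = 1/(-9225 - 2333/8) = 1/(-76133/8) = -8/76133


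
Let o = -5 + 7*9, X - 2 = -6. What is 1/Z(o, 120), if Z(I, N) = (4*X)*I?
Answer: -1/928 ≈ -0.0010776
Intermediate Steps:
X = -4 (X = 2 - 6 = -4)
o = 58 (o = -5 + 63 = 58)
Z(I, N) = -16*I (Z(I, N) = (4*(-4))*I = -16*I)
1/Z(o, 120) = 1/(-16*58) = 1/(-928) = -1/928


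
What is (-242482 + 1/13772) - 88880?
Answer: -4563517463/13772 ≈ -3.3136e+5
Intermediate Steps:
(-242482 + 1/13772) - 88880 = -3339462103/13772 - 88880 = -4563517463/13772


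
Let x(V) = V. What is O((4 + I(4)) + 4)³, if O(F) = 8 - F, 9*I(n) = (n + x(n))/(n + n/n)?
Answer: -512/91125 ≈ -0.0056187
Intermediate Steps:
I(n) = 2*n/(9*(1 + n)) (I(n) = ((n + n)/(n + n/n))/9 = ((2*n)/(n + 1))/9 = ((2*n)/(1 + n))/9 = (2*n/(1 + n))/9 = 2*n/(9*(1 + n)))
O((4 + I(4)) + 4)³ = (8 - ((4 + (2/9)*4/(1 + 4)) + 4))³ = (8 - ((4 + (2/9)*4/5) + 4))³ = (8 - ((4 + (2/9)*4*(⅕)) + 4))³ = (8 - ((4 + 8/45) + 4))³ = (8 - (188/45 + 4))³ = (8 - 1*368/45)³ = (8 - 368/45)³ = (-8/45)³ = -512/91125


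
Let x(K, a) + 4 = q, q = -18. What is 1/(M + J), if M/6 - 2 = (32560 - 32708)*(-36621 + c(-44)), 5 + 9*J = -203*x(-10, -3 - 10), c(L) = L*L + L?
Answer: 3/92519579 ≈ 3.2426e-8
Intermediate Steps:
x(K, a) = -22 (x(K, a) = -4 - 18 = -22)
c(L) = L + L² (c(L) = L² + L = L + L²)
J = 1487/3 (J = -5/9 + (-203*(-22))/9 = -5/9 + (⅑)*4466 = -5/9 + 4466/9 = 1487/3 ≈ 495.67)
M = 30839364 (M = 12 + 6*((32560 - 32708)*(-36621 - 44*(1 - 44))) = 12 + 6*(-148*(-36621 - 44*(-43))) = 12 + 6*(-148*(-36621 + 1892)) = 12 + 6*(-148*(-34729)) = 12 + 6*5139892 = 12 + 30839352 = 30839364)
1/(M + J) = 1/(30839364 + 1487/3) = 1/(92519579/3) = 3/92519579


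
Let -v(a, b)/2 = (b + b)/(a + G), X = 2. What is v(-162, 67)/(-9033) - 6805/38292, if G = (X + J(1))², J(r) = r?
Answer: -3138368567/17640473436 ≈ -0.17791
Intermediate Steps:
G = 9 (G = (2 + 1)² = 3² = 9)
v(a, b) = -4*b/(9 + a) (v(a, b) = -2*(b + b)/(a + 9) = -2*2*b/(9 + a) = -4*b/(9 + a))
v(-162, 67)/(-9033) - 6805/38292 = -4*67/(9 - 162)/(-9033) - 6805/38292 = -4*67/(-153)*(-1/9033) - 6805*1/38292 = -4*67*(-1/153)*(-1/9033) - 6805/38292 = (268/153)*(-1/9033) - 6805/38292 = -268/1382049 - 6805/38292 = -3138368567/17640473436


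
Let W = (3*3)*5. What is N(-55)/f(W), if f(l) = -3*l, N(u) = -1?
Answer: 1/135 ≈ 0.0074074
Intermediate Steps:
W = 45 (W = 9*5 = 45)
N(-55)/f(W) = -1/((-3*45)) = -1/(-135) = -1*(-1/135) = 1/135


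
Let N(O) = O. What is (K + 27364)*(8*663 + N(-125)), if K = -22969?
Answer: 22761705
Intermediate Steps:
(K + 27364)*(8*663 + N(-125)) = (-22969 + 27364)*(8*663 - 125) = 4395*(5304 - 125) = 4395*5179 = 22761705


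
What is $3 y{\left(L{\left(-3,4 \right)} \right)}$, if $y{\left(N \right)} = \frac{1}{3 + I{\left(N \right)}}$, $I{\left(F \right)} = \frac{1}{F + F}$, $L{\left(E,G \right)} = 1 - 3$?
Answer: $\frac{12}{11} \approx 1.0909$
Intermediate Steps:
$L{\left(E,G \right)} = -2$
$I{\left(F \right)} = \frac{1}{2 F}$
$y{\left(N \right)} = \frac{1}{3 + \frac{1}{2 N}}$
$3 y{\left(L{\left(-3,4 \right)} \right)} = 3 \cdot 2 \left(-2\right) \frac{1}{1 + 6 \left(-2\right)} = 3 \cdot 2 \left(-2\right) \frac{1}{1 - 12} = 3 \cdot 2 \left(-2\right) \frac{1}{-11} = 3 \cdot 2 \left(-2\right) \left(- \frac{1}{11}\right) = 3 \cdot \frac{4}{11} = \frac{12}{11}$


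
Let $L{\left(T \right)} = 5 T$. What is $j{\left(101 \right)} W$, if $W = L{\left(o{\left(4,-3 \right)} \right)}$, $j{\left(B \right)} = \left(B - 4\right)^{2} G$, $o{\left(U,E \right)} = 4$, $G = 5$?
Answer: $940900$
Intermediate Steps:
$j{\left(B \right)} = 5 \left(-4 + B\right)^{2}$ ($j{\left(B \right)} = \left(B - 4\right)^{2} \cdot 5 = \left(-4 + B\right)^{2} \cdot 5 = 5 \left(-4 + B\right)^{2}$)
$W = 20$ ($W = 5 \cdot 4 = 20$)
$j{\left(101 \right)} W = 5 \left(-4 + 101\right)^{2} \cdot 20 = 5 \cdot 97^{2} \cdot 20 = 5 \cdot 9409 \cdot 20 = 47045 \cdot 20 = 940900$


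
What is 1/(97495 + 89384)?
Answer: 1/186879 ≈ 5.3511e-6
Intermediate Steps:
1/(97495 + 89384) = 1/186879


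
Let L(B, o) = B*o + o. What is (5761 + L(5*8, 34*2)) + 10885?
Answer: 19434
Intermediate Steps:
L(B, o) = o + B*o
(5761 + L(5*8, 34*2)) + 10885 = (5761 + (34*2)*(1 + 5*8)) + 10885 = (5761 + 68*(1 + 40)) + 10885 = (5761 + 68*41) + 10885 = (5761 + 2788) + 10885 = 8549 + 10885 = 19434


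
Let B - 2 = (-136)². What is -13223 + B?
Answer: 5275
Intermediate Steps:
B = 18498 (B = 2 + (-136)² = 2 + 18496 = 18498)
-13223 + B = -13223 + 18498 = 5275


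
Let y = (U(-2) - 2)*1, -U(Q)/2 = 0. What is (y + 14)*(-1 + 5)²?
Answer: 192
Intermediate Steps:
U(Q) = 0 (U(Q) = -2*0 = 0)
y = -2 (y = (0 - 2)*1 = -2*1 = -2)
(y + 14)*(-1 + 5)² = (-2 + 14)*(-1 + 5)² = 12*4² = 12*16 = 192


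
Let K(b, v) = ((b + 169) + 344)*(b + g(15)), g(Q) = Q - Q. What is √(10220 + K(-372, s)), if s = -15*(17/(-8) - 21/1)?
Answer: 2*I*√10558 ≈ 205.5*I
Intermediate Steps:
g(Q) = 0
s = 2775/8 (s = -15*(17*(-⅛) - 21*1) = -15*(-17/8 - 21) = -15*(-185/8) = 2775/8 ≈ 346.88)
K(b, v) = b*(513 + b) (K(b, v) = ((b + 169) + 344)*(b + 0) = ((169 + b) + 344)*b = (513 + b)*b = b*(513 + b))
√(10220 + K(-372, s)) = √(10220 - 372*(513 - 372)) = √(10220 - 372*141) = √(10220 - 52452) = √(-42232) = 2*I*√10558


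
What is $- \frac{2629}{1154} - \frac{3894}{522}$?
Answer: $- \frac{977669}{100398} \approx -9.7379$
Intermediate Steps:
$- \frac{2629}{1154} - \frac{3894}{522} = \left(-2629\right) \frac{1}{1154} - \frac{649}{87} = - \frac{2629}{1154} - \frac{649}{87} = - \frac{977669}{100398}$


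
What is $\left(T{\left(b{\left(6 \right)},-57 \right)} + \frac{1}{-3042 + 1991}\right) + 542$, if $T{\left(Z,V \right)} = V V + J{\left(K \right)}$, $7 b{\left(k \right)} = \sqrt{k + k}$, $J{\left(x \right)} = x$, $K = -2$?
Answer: $\frac{3982238}{1051} \approx 3789.0$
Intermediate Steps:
$b{\left(k \right)} = \frac{\sqrt{2} \sqrt{k}}{7}$ ($b{\left(k \right)} = \frac{\sqrt{k + k}}{7} = \frac{\sqrt{2 k}}{7} = \frac{\sqrt{2} \sqrt{k}}{7}$)
$T{\left(Z,V \right)} = -2 + V^{2}$ ($T{\left(Z,V \right)} = V V - 2 = V^{2} - 2 = -2 + V^{2}$)
$\left(T{\left(b{\left(6 \right)},-57 \right)} + \frac{1}{-3042 + 1991}\right) + 542 = \left(\left(-2 + \left(-57\right)^{2}\right) + \frac{1}{-3042 + 1991}\right) + 542 = \left(\left(-2 + 3249\right) + \frac{1}{-1051}\right) + 542 = \left(3247 - \frac{1}{1051}\right) + 542 = \frac{3412596}{1051} + 542 = \frac{3982238}{1051}$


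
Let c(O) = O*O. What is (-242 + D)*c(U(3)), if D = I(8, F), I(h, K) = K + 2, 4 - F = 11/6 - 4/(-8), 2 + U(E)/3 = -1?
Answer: -19305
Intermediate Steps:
U(E) = -9 (U(E) = -6 + 3*(-1) = -6 - 3 = -9)
F = 5/3 (F = 4 - (11/6 - 4/(-8)) = 4 - (11*(⅙) - 4*(-⅛)) = 4 - (11/6 + ½) = 4 - 1*7/3 = 4 - 7/3 = 5/3 ≈ 1.6667)
c(O) = O²
I(h, K) = 2 + K
D = 11/3 (D = 2 + 5/3 = 11/3 ≈ 3.6667)
(-242 + D)*c(U(3)) = (-242 + 11/3)*(-9)² = -715/3*81 = -19305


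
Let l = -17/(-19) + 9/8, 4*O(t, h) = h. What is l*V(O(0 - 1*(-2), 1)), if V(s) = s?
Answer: 307/608 ≈ 0.50493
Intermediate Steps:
O(t, h) = h/4
l = 307/152 (l = -17*(-1/19) + 9*(⅛) = 17/19 + 9/8 = 307/152 ≈ 2.0197)
l*V(O(0 - 1*(-2), 1)) = 307*((¼)*1)/152 = (307/152)*(¼) = 307/608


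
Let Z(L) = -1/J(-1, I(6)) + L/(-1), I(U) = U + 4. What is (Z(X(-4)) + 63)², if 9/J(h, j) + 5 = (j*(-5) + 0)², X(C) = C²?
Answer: 4293184/81 ≈ 53002.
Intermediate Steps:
I(U) = 4 + U
J(h, j) = 9/(-5 + 25*j²) (J(h, j) = 9/(-5 + (j*(-5) + 0)²) = 9/(-5 + (-5*j + 0)²) = 9/(-5 + (-5*j)²) = 9/(-5 + 25*j²))
Z(L) = -2495/9 - L (Z(L) = -1/(9/(5*(-1 + 5*(4 + 6)²))) + L/(-1) = -1/(9/(5*(-1 + 5*10²))) + L*(-1) = -1/(9/(5*(-1 + 5*100))) - L = -1/(9/(5*(-1 + 500))) - L = -1/((9/5)/499) - L = -1/((9/5)*(1/499)) - L = -1/9/2495 - L = -1*2495/9 - L = -2495/9 - L)
(Z(X(-4)) + 63)² = ((-2495/9 - 1*(-4)²) + 63)² = ((-2495/9 - 1*16) + 63)² = ((-2495/9 - 16) + 63)² = (-2639/9 + 63)² = (-2072/9)² = 4293184/81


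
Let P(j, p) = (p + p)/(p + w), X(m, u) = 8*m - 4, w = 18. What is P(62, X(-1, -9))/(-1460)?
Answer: 1/365 ≈ 0.0027397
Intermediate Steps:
X(m, u) = -4 + 8*m
P(j, p) = 2*p/(18 + p) (P(j, p) = (p + p)/(p + 18) = (2*p)/(18 + p) = 2*p/(18 + p))
P(62, X(-1, -9))/(-1460) = (2*(-4 + 8*(-1))/(18 + (-4 + 8*(-1))))/(-1460) = (2*(-4 - 8)/(18 + (-4 - 8)))*(-1/1460) = (2*(-12)/(18 - 12))*(-1/1460) = (2*(-12)/6)*(-1/1460) = (2*(-12)*(⅙))*(-1/1460) = -4*(-1/1460) = 1/365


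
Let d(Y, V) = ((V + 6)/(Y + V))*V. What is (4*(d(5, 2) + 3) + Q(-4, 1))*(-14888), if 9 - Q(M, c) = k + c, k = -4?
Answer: -3454016/7 ≈ -4.9343e+5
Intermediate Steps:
d(Y, V) = V*(6 + V)/(V + Y) (d(Y, V) = ((6 + V)/(V + Y))*V = V*(6 + V)/(V + Y))
Q(M, c) = 13 - c (Q(M, c) = 9 - (-4 + c) = 9 + (4 - c) = 13 - c)
(4*(d(5, 2) + 3) + Q(-4, 1))*(-14888) = (4*(2*(6 + 2)/(2 + 5) + 3) + (13 - 1*1))*(-14888) = (4*(2*8/7 + 3) + (13 - 1))*(-14888) = (4*(2*(⅐)*8 + 3) + 12)*(-14888) = (4*(16/7 + 3) + 12)*(-14888) = (4*(37/7) + 12)*(-14888) = (148/7 + 12)*(-14888) = (232/7)*(-14888) = -3454016/7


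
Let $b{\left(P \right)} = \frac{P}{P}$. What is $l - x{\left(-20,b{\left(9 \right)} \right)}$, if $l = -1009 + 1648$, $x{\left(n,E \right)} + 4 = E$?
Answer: $642$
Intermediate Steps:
$b{\left(P \right)} = 1$
$x{\left(n,E \right)} = -4 + E$
$l = 639$
$l - x{\left(-20,b{\left(9 \right)} \right)} = 639 - \left(-4 + 1\right) = 639 - -3 = 639 + 3 = 642$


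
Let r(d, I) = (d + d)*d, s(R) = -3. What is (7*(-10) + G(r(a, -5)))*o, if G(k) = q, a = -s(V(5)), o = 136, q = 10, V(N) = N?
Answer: -8160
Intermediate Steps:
a = 3 (a = -1*(-3) = 3)
r(d, I) = 2*d² (r(d, I) = (2*d)*d = 2*d²)
G(k) = 10
(7*(-10) + G(r(a, -5)))*o = (7*(-10) + 10)*136 = (-70 + 10)*136 = -60*136 = -8160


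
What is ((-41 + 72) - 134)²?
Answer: 10609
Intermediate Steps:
((-41 + 72) - 134)² = (31 - 134)² = (-103)² = 10609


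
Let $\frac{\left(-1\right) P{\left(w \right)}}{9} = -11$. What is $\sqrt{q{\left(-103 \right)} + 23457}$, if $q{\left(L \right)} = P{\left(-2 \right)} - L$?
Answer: $\sqrt{23659} \approx 153.81$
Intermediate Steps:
$P{\left(w \right)} = 99$ ($P{\left(w \right)} = \left(-9\right) \left(-11\right) = 99$)
$q{\left(L \right)} = 99 - L$
$\sqrt{q{\left(-103 \right)} + 23457} = \sqrt{\left(99 - -103\right) + 23457} = \sqrt{\left(99 + 103\right) + 23457} = \sqrt{202 + 23457} = \sqrt{23659}$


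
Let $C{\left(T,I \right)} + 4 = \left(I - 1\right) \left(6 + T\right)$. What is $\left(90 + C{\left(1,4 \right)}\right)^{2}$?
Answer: $11449$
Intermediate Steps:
$C{\left(T,I \right)} = -4 + \left(-1 + I\right) \left(6 + T\right)$ ($C{\left(T,I \right)} = -4 + \left(I - 1\right) \left(6 + T\right) = -4 + \left(-1 + I\right) \left(6 + T\right)$)
$\left(90 + C{\left(1,4 \right)}\right)^{2} = \left(90 + \left(-10 - 1 + 6 \cdot 4 + 4 \cdot 1\right)\right)^{2} = \left(90 + \left(-10 - 1 + 24 + 4\right)\right)^{2} = \left(90 + 17\right)^{2} = 107^{2} = 11449$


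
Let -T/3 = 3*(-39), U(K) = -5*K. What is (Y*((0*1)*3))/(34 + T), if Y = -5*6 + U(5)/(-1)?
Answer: 0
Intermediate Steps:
T = 351 (T = -9*(-39) = -3*(-117) = 351)
Y = -5 (Y = -5*6 - 5*5/(-1) = -30 - 25*(-1) = -30 + 25 = -5)
(Y*((0*1)*3))/(34 + T) = (-5*0*1*3)/(34 + 351) = -0*3/385 = -5*0*(1/385) = 0*(1/385) = 0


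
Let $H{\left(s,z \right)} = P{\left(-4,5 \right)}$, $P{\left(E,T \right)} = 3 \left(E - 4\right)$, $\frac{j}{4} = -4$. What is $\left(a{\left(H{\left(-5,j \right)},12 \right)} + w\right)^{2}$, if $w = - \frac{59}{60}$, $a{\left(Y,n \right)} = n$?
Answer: $\frac{436921}{3600} \approx 121.37$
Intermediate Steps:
$j = -16$ ($j = 4 \left(-4\right) = -16$)
$P{\left(E,T \right)} = -12 + 3 E$ ($P{\left(E,T \right)} = 3 \left(-4 + E\right) = -12 + 3 E$)
$H{\left(s,z \right)} = -24$ ($H{\left(s,z \right)} = -12 + 3 \left(-4\right) = -12 - 12 = -24$)
$w = - \frac{59}{60}$ ($w = \left(-59\right) \frac{1}{60} = - \frac{59}{60} \approx -0.98333$)
$\left(a{\left(H{\left(-5,j \right)},12 \right)} + w\right)^{2} = \left(12 - \frac{59}{60}\right)^{2} = \left(\frac{661}{60}\right)^{2} = \frac{436921}{3600}$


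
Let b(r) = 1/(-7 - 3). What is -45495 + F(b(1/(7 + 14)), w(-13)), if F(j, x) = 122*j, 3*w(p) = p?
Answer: -227536/5 ≈ -45507.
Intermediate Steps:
b(r) = -⅒ (b(r) = 1/(-10) = -⅒)
w(p) = p/3
-45495 + F(b(1/(7 + 14)), w(-13)) = -45495 + 122*(-⅒) = -45495 - 61/5 = -227536/5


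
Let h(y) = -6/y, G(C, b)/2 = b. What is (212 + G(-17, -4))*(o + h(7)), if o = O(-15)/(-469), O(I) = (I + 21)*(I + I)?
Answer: -45288/469 ≈ -96.563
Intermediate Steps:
G(C, b) = 2*b
O(I) = 2*I*(21 + I) (O(I) = (21 + I)*(2*I) = 2*I*(21 + I))
o = 180/469 (o = (2*(-15)*(21 - 15))/(-469) = (2*(-15)*6)*(-1/469) = -180*(-1/469) = 180/469 ≈ 0.38380)
(212 + G(-17, -4))*(o + h(7)) = (212 + 2*(-4))*(180/469 - 6/7) = (212 - 8)*(180/469 - 6*⅐) = 204*(180/469 - 6/7) = 204*(-222/469) = -45288/469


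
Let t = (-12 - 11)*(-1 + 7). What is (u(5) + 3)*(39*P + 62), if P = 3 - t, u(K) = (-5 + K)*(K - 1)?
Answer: 16683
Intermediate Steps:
u(K) = (-1 + K)*(-5 + K) (u(K) = (-5 + K)*(-1 + K) = (-1 + K)*(-5 + K))
t = -138 (t = -23*6 = -138)
P = 141 (P = 3 - 1*(-138) = 3 + 138 = 141)
(u(5) + 3)*(39*P + 62) = ((5 + 5² - 6*5) + 3)*(39*141 + 62) = ((5 + 25 - 30) + 3)*(5499 + 62) = (0 + 3)*5561 = 3*5561 = 16683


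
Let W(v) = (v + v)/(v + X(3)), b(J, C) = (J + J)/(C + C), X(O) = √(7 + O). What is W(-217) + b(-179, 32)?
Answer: -5413445/1506528 + 434*√10/47079 ≈ -3.5642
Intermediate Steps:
b(J, C) = J/C (b(J, C) = (2*J)/((2*C)) = (2*J)*(1/(2*C)) = J/C)
W(v) = 2*v/(v + √10) (W(v) = (v + v)/(v + √(7 + 3)) = (2*v)/(v + √10) = 2*v/(v + √10))
W(-217) + b(-179, 32) = 2*(-217)/(-217 + √10) - 179/32 = -434/(-217 + √10) - 179*1/32 = -434/(-217 + √10) - 179/32 = -179/32 - 434/(-217 + √10)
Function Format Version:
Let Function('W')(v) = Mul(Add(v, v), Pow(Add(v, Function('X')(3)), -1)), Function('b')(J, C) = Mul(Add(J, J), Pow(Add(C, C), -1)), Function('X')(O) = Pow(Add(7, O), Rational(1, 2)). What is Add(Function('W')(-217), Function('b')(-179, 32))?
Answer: Add(Rational(-5413445, 1506528), Mul(Rational(434, 47079), Pow(10, Rational(1, 2)))) ≈ -3.5642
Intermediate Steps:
Function('b')(J, C) = Mul(J, Pow(C, -1)) (Function('b')(J, C) = Mul(Mul(2, J), Pow(Mul(2, C), -1)) = Mul(Mul(2, J), Mul(Rational(1, 2), Pow(C, -1))) = Mul(J, Pow(C, -1)))
Function('W')(v) = Mul(2, v, Pow(Add(v, Pow(10, Rational(1, 2))), -1)) (Function('W')(v) = Mul(Add(v, v), Pow(Add(v, Pow(Add(7, 3), Rational(1, 2))), -1)) = Mul(Mul(2, v), Pow(Add(v, Pow(10, Rational(1, 2))), -1)) = Mul(2, v, Pow(Add(v, Pow(10, Rational(1, 2))), -1)))
Add(Function('W')(-217), Function('b')(-179, 32)) = Add(Mul(2, -217, Pow(Add(-217, Pow(10, Rational(1, 2))), -1)), Mul(-179, Pow(32, -1))) = Add(Mul(-434, Pow(Add(-217, Pow(10, Rational(1, 2))), -1)), Mul(-179, Rational(1, 32))) = Add(Mul(-434, Pow(Add(-217, Pow(10, Rational(1, 2))), -1)), Rational(-179, 32)) = Add(Rational(-179, 32), Mul(-434, Pow(Add(-217, Pow(10, Rational(1, 2))), -1)))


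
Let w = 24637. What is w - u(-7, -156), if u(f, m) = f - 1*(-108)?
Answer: 24536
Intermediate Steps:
u(f, m) = 108 + f (u(f, m) = f + 108 = 108 + f)
w - u(-7, -156) = 24637 - (108 - 7) = 24637 - 1*101 = 24637 - 101 = 24536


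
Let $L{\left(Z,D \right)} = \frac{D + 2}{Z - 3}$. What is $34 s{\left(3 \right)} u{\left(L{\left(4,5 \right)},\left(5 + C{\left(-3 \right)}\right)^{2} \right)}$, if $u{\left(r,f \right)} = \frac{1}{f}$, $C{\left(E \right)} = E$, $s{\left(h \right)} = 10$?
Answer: $85$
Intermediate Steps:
$L{\left(Z,D \right)} = \frac{2 + D}{-3 + Z}$
$34 s{\left(3 \right)} u{\left(L{\left(4,5 \right)},\left(5 + C{\left(-3 \right)}\right)^{2} \right)} = \frac{34 \cdot 10}{\left(5 - 3\right)^{2}} = \frac{340}{2^{2}} = \frac{340}{4} = 340 \cdot \frac{1}{4} = 85$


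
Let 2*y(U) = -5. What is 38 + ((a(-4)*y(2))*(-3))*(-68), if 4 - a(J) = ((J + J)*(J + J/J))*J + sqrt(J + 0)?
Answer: -50962 + 1020*I ≈ -50962.0 + 1020.0*I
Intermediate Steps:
y(U) = -5/2 (y(U) = (1/2)*(-5) = -5/2)
a(J) = 4 - sqrt(J) - 2*J**2*(1 + J) (a(J) = 4 - (((J + J)*(J + J/J))*J + sqrt(J + 0)) = 4 - (((2*J)*(J + 1))*J + sqrt(J)) = 4 - (((2*J)*(1 + J))*J + sqrt(J)) = 4 - ((2*J*(1 + J))*J + sqrt(J)) = 4 - (2*J**2*(1 + J) + sqrt(J)) = 4 - (sqrt(J) + 2*J**2*(1 + J)) = 4 + (-sqrt(J) - 2*J**2*(1 + J)) = 4 - sqrt(J) - 2*J**2*(1 + J))
38 + ((a(-4)*y(2))*(-3))*(-68) = 38 + (((4 - sqrt(-4) - 2*(-4)**2 - 2*(-4)**3)*(-5/2))*(-3))*(-68) = 38 + (((4 - 2*I - 2*16 - 2*(-64))*(-5/2))*(-3))*(-68) = 38 + (((4 - 2*I - 32 + 128)*(-5/2))*(-3))*(-68) = 38 + (((100 - 2*I)*(-5/2))*(-3))*(-68) = 38 + ((-250 + 5*I)*(-3))*(-68) = 38 + (750 - 15*I)*(-68) = 38 + (-51000 + 1020*I) = -50962 + 1020*I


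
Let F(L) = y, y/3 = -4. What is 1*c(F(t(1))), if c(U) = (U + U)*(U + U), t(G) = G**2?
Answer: 576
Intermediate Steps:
y = -12 (y = 3*(-4) = -12)
F(L) = -12
c(U) = 4*U**2 (c(U) = (2*U)*(2*U) = 4*U**2)
1*c(F(t(1))) = 1*(4*(-12)**2) = 1*(4*144) = 1*576 = 576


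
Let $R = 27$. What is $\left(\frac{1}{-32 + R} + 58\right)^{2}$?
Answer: $\frac{83521}{25} \approx 3340.8$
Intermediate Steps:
$\left(\frac{1}{-32 + R} + 58\right)^{2} = \left(\frac{1}{-32 + 27} + 58\right)^{2} = \left(\frac{1}{-5} + 58\right)^{2} = \left(- \frac{1}{5} + 58\right)^{2} = \left(\frac{289}{5}\right)^{2} = \frac{83521}{25}$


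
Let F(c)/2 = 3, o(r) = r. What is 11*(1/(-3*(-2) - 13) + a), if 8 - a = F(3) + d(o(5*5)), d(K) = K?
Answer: -1782/7 ≈ -254.57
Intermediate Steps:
F(c) = 6 (F(c) = 2*3 = 6)
a = -23 (a = 8 - (6 + 5*5) = 8 - (6 + 25) = 8 - 1*31 = 8 - 31 = -23)
11*(1/(-3*(-2) - 13) + a) = 11*(1/(-3*(-2) - 13) - 23) = 11*(1/(6 - 13) - 23) = 11*(1/(-7) - 23) = 11*(-⅐ - 23) = 11*(-162/7) = -1782/7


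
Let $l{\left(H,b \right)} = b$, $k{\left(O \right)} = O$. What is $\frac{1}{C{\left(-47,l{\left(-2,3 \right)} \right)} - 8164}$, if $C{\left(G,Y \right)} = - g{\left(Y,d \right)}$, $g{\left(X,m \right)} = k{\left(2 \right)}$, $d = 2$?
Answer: $- \frac{1}{8166} \approx -0.00012246$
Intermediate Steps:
$g{\left(X,m \right)} = 2$
$C{\left(G,Y \right)} = -2$ ($C{\left(G,Y \right)} = \left(-1\right) 2 = -2$)
$\frac{1}{C{\left(-47,l{\left(-2,3 \right)} \right)} - 8164} = \frac{1}{-2 - 8164} = \frac{1}{-8166} = - \frac{1}{8166}$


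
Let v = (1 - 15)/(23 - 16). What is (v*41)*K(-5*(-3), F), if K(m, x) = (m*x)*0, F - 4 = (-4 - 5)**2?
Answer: 0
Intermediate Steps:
v = -2 (v = -14/7 = -14*1/7 = -2)
F = 85 (F = 4 + (-4 - 5)**2 = 4 + (-9)**2 = 4 + 81 = 85)
K(m, x) = 0
(v*41)*K(-5*(-3), F) = -2*41*0 = -82*0 = 0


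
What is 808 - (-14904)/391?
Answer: 14384/17 ≈ 846.12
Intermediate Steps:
808 - (-14904)/391 = 808 - 69*(-216/391) = 808 + 648/17 = 14384/17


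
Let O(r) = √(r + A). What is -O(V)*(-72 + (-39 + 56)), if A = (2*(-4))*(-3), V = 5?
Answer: 55*√29 ≈ 296.18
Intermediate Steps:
A = 24 (A = -8*(-3) = 24)
O(r) = √(24 + r) (O(r) = √(r + 24) = √(24 + r))
-O(V)*(-72 + (-39 + 56)) = -√(24 + 5)*(-72 + (-39 + 56)) = -√29*(-72 + 17) = -√29*(-55) = -(-55)*√29 = 55*√29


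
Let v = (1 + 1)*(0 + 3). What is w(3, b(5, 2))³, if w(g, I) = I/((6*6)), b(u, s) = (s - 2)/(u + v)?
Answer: 0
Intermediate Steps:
v = 6 (v = 2*3 = 6)
b(u, s) = (-2 + s)/(6 + u) (b(u, s) = (s - 2)/(u + 6) = (-2 + s)/(6 + u))
w(g, I) = I/36
w(3, b(5, 2))³ = (((-2 + 2)/(6 + 5))/36)³ = ((0/11)/36)³ = (((1/11)*0)/36)³ = ((1/36)*0)³ = 0³ = 0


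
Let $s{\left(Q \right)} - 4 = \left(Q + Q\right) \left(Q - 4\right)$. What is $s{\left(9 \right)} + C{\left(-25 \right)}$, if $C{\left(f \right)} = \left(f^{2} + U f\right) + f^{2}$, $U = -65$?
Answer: $2969$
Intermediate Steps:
$s{\left(Q \right)} = 4 + 2 Q \left(-4 + Q\right)$ ($s{\left(Q \right)} = 4 + \left(Q + Q\right) \left(Q - 4\right) = 4 + 2 Q \left(-4 + Q\right)$)
$C{\left(f \right)} = - 65 f + 2 f^{2}$ ($C{\left(f \right)} = \left(f^{2} - 65 f\right) + f^{2} = - 65 f + 2 f^{2}$)
$s{\left(9 \right)} + C{\left(-25 \right)} = \left(4 - 72 + 2 \cdot 9^{2}\right) - 25 \left(-65 + 2 \left(-25\right)\right) = \left(4 - 72 + 2 \cdot 81\right) - 25 \left(-65 - 50\right) = \left(4 - 72 + 162\right) - -2875 = 94 + 2875 = 2969$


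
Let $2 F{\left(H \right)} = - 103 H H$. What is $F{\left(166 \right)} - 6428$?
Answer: $-1425562$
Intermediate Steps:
$F{\left(H \right)} = - \frac{103 H^{2}}{2}$ ($F{\left(H \right)} = \frac{- 103 H H}{2} = \frac{\left(-103\right) H^{2}}{2} = - \frac{103 H^{2}}{2}$)
$F{\left(166 \right)} - 6428 = - \frac{103 \cdot 166^{2}}{2} - 6428 = \left(- \frac{103}{2}\right) 27556 - 6428 = -1419134 - 6428 = -1425562$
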